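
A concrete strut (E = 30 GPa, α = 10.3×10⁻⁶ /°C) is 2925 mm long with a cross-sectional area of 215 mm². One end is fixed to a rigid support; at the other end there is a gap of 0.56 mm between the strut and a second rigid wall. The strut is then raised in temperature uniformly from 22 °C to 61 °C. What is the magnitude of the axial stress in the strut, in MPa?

σ ≈ 6.31 MPa (compressive)

Unrestrained expansion: δ_free = αΔT L = 10.3×10⁻⁶ × 39 × 2925 = 1.175 mm.
The gap closes (δ_free > 0.56 mm) and the wall then resists a further 1.175 − 0.56 = 0.615 mm of expansion.
That suppressed elongation corresponds to σ = E·Δ/L = 30×10³ × 0.615/2925 = 6.307 MPa.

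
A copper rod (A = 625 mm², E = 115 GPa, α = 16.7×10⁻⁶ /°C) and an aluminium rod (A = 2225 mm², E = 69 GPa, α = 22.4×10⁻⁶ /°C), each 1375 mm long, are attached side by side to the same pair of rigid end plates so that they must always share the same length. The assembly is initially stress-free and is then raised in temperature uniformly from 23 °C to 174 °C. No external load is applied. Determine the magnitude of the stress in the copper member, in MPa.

Equilibrium of a rigid end plate with no external load gives equal and opposite internal forces ±P in the two members. Since α_{aluminium} > α_{copper}, heating drives the aluminium into compression and the copper into tension.
Compatibility of the two members (thermal + elastic change equal): (α₁ − α₂)ΔT = P·[1/(A₁E₁) + 1/(A₂E₂)].
|α₁ − α₂|·ΔT = 5.7×10⁻⁶ × 151 = 0.0008607.
1/(A₁E₁) + 1/(A₂E₂) = 1/(625×115×10³) + 1/(2225×69×10³) = 2.043×10⁻⁸ N⁻¹.
So P = 0.0008607 / 2.043×10⁻⁸ = 42.14 kN.
σ_{copper} = P/A₁ = 42140/625 = 67.42 MPa, tensile.

σ ≈ 67.4 MPa (tensile)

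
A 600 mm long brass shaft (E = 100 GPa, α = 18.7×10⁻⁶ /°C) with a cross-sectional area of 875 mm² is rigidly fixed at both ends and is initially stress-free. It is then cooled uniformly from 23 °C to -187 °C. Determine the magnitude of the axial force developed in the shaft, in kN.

With zero net strain, σ = E·αΔT = 100 GPa × 18.7×10⁻⁶ × 210 = 392.7 MPa.
P = AEαΔT = 875 × 100×10³ × 18.7×10⁻⁶ × 210 = 343.6 kN (tensile).

P ≈ 344 kN (tensile)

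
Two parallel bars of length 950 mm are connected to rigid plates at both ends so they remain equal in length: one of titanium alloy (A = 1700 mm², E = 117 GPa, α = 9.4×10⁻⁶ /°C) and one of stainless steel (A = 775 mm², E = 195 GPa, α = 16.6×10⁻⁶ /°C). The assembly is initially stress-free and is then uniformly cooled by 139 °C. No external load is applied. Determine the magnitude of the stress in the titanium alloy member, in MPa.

σ ≈ 50.6 MPa (compressive)

Both members must finish at the same length. With the larger α, the stainless steel tends to over-contract; the plates restrain it, putting the stainless steel in tension and the titanium alloy in compression. With no external load the two internal forces are equal and opposite, magnitude P.
Compatibility of the two members (thermal + elastic change equal): (α₁ − α₂)ΔT = P·[1/(A₁E₁) + 1/(A₂E₂)].
|α₁ − α₂|·ΔT = 7.2×10⁻⁶ × 139 = 0.001001.
1/(A₁E₁) + 1/(A₂E₂) = 1/(1700×117×10³) + 1/(775×195×10³) = 1.164×10⁻⁸ N⁻¹.
P = 0.001001 / 1.164×10⁻⁸ = 85940 N = 85.94 kN.
σ_{titanium alloy} = P/A₁ = 85940/1700 = 50.56 MPa, compressive.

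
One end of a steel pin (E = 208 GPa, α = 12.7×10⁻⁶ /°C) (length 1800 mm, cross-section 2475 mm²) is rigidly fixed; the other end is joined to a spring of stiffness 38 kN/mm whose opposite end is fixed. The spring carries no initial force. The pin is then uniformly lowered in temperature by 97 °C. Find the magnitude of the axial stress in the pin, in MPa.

If the spring were absent the pin would shorten by αΔT L = 12.7×10⁻⁶ × 97 × 1800 = 2.217 mm.
Let P be the tensile force in the spring. The pin extends elastically by PL/(AE) and the spring stretches by P/k; together these equal δ_free.
P [ L/(AE) + 1/k ] = δ_free → P [ 1800/(2475×208×10³) + 1/(38×10³) ] = 2.217.
P = 2.217 / 2.981×10⁻⁵ = 74380 N.
σ = P/A = 74380/2475 = 30.05 MPa.

σ ≈ 30.1 MPa (tensile)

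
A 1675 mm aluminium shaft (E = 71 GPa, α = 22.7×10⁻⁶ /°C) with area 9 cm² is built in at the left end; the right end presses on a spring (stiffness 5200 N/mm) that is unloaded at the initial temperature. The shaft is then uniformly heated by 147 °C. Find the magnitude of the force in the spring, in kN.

The unrestrained thermal change is αΔT L = 22.7×10⁻⁶ × 147 × 1675 = 5.589 mm.
With a force P in the spring, the elastic change of the shaft is PL/(AE) and that of the spring is P/k; compatibility requires their sum to equal δ_free.
P [ L/(AE) + 1/k ] = δ_free → P [ 1675/(900×71×10³) + 1/(5200) ] = 5.589.
P = 5.589 / 0.0002185 = 25580 N.

P ≈ 25.6 kN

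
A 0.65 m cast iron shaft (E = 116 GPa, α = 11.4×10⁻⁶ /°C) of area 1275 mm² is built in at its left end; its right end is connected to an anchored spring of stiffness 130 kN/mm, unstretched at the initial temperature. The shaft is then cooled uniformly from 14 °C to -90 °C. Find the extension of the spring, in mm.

δ ≈ 0.49 mm

Free thermal contraction: δ_free = αΔT L = 11.4×10⁻⁶ × 104 × 650 = 0.7706 mm.
Let P be the tensile force in the spring. The shaft extends elastically by PL/(AE) and the spring stretches by P/k; together these equal δ_free.
So P = δ_free / [L/(AE) + 1/k] = 0.7706 / [ 650/(1275×116×10³) + 1/(130×10³) ].
P = 0.7706 / 1.209×10⁻⁵ = 63760 N.
Spring extension = P/k = 63760/(130×10³) = 0.4904 mm.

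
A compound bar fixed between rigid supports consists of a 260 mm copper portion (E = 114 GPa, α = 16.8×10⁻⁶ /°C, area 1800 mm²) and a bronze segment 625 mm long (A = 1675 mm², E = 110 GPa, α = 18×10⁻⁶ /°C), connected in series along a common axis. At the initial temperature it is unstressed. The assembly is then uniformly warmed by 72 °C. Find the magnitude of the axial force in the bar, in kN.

Free thermal expansion of the whole bar: Σ αᵢΔT Lᵢ = 16.8×10⁻⁶×72×260 + 18×10⁻⁶×72×625 = 1.124 mm.
Since the ends are fixed, an axial force P builds up, equal in every segment, with P · Σ Lᵢ/(AᵢEᵢ) = δ_free.
Σ Lᵢ/(AᵢEᵢ) = 260/(1800×114×10³) + 625/(1675×110×10³) = 4.659×10⁻⁶ mm/N.
So P = 1.124 / 4.659×10⁻⁶ = 241.4 kN, compressive.

P ≈ 241 kN (compressive)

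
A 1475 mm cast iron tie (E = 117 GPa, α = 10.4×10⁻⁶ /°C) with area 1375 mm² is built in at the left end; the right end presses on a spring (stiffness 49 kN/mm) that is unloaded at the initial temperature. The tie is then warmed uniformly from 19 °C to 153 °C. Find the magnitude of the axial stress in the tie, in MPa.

σ ≈ 50.5 MPa (compressive)

The unrestrained thermal change is αΔT L = 10.4×10⁻⁶ × 134 × 1475 = 2.056 mm.
With a force P in the spring, the elastic change of the tie is PL/(AE) and that of the spring is P/k; compatibility requires their sum to equal δ_free.
So P = δ_free / [L/(AE) + 1/k] = 2.056 / [ 1475/(1375×117×10³) + 1/(49×10³) ].
P = 2.056 / 2.958×10⁻⁵ = 69500 N.
σ = P/A = 69500/1375 = 50.54 MPa.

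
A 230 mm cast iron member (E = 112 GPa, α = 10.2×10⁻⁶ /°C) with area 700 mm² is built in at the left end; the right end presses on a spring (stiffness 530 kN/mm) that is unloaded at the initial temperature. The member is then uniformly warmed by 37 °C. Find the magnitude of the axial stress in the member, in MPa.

σ ≈ 25.7 MPa (compressive)

Free thermal expansion: δ_free = αΔT L = 10.2×10⁻⁶ × 37 × 230 = 0.0868 mm.
With a force P in the spring, the elastic change of the member is PL/(AE) and that of the spring is P/k; compatibility requires their sum to equal δ_free.
P [ L/(AE) + 1/k ] = δ_free → P [ 230/(700×112×10³) + 1/(530×10³) ] = 0.0868.
P = 0.0868 / 4.82×10⁻⁶ = 18010 N.
σ = P/A = 18010/700 = 25.72 MPa.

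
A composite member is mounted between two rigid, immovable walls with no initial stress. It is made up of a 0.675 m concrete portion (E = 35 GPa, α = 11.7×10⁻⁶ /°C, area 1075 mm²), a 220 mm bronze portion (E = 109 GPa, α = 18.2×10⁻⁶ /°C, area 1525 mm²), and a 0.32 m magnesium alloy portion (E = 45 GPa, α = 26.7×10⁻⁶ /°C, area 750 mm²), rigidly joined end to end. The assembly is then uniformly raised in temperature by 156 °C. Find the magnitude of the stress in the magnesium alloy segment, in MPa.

With the walls removed the bar would change length by δ_free = Σ αᵢΔT Lᵢ = 11.7×10⁻⁶×156×675 + 18.2×10⁻⁶×156×220 + 26.7×10⁻⁶×156×320 = 3.189 mm.
Since the ends are fixed, an axial force P builds up, equal in every segment, with P · Σ Lᵢ/(AᵢEᵢ) = δ_free.
Σ Lᵢ/(AᵢEᵢ) = 675/(1075×35×10³) + 220/(1525×109×10³) + 320/(750×45×10³) = 2.875×10⁻⁵ mm/N.
P = 3.189 / 2.875×10⁻⁵ = 111000 N = 111 kN, compressive.
σ_{magnesium alloy} = P / A = 111000 / 750 = 147.9 MPa.

σ ≈ 148 MPa (compressive)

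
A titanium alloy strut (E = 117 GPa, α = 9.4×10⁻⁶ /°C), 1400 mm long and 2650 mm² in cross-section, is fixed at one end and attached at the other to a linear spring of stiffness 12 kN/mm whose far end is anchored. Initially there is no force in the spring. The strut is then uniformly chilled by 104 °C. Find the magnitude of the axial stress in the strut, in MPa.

σ ≈ 5.88 MPa (tensile)

Free thermal contraction: δ_free = αΔT L = 9.4×10⁻⁶ × 104 × 1400 = 1.369 mm.
With a force P in the spring, the elastic change of the strut is PL/(AE) and that of the spring is P/k; compatibility requires their sum to equal δ_free.
P [ L/(AE) + 1/k ] = δ_free → P [ 1400/(2650×117×10³) + 1/(12×10³) ] = 1.369.
P = 1.369 / 8.785×10⁻⁵ = 15580 N.
σ = P/A = 15580/2650 = 5.879 MPa.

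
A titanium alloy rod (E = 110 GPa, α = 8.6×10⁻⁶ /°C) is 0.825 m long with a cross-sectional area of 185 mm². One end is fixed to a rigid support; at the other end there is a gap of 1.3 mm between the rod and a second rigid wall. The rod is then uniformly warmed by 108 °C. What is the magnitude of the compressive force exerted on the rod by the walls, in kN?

If the wall were absent the rod would grow by αΔT L = 8.6×10⁻⁶ × 108 × 825 = 0.7663 mm.
Since δ_free = 0.766 mm is less than the 1.3 mm gap, the rod never touches the wall. No axial force develops.

P ≈ 0 kN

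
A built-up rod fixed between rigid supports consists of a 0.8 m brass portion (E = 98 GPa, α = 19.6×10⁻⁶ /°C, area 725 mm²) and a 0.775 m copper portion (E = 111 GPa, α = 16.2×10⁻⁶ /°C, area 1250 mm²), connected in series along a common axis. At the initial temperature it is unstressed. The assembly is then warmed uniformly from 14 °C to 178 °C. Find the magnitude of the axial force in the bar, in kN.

If the supports were absent, the total length change would be Σ αᵢΔT Lᵢ = 19.6×10⁻⁶×164×800 + 16.2×10⁻⁶×164×775 = 4.631 mm.
The walls prevent any net length change, so an axial force P (same in every segment) develops. Compatibility: P · Σ Lᵢ/(AᵢEᵢ) = δ_free.
Σ Lᵢ/(AᵢEᵢ) = 800/(725×98×10³) + 775/(1250×111×10³) = 1.685×10⁻⁵ mm/N.
P = 4.631 / 1.685×10⁻⁵ = 274900 N = 274.9 kN, compressive.

P ≈ 275 kN (compressive)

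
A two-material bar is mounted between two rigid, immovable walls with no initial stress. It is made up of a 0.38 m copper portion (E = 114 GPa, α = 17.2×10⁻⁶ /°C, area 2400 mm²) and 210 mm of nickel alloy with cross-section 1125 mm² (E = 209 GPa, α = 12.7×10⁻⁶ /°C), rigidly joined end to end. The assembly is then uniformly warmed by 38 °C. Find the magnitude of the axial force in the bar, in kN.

P ≈ 153 kN (compressive)

If the supports were absent, the total length change would be Σ αᵢΔT Lᵢ = 17.2×10⁻⁶×38×380 + 12.7×10⁻⁶×38×210 = 0.3497 mm.
The walls prevent any net length change, so an axial force P (same in every segment) develops. Compatibility: P · Σ Lᵢ/(AᵢEᵢ) = δ_free.
Σ Lᵢ/(AᵢEᵢ) = 380/(2400×114×10³) + 210/(1125×209×10³) = 2.282×10⁻⁶ mm/N.
P = 0.3497 / 2.282×10⁻⁶ = 153200 N = 153.2 kN, compressive.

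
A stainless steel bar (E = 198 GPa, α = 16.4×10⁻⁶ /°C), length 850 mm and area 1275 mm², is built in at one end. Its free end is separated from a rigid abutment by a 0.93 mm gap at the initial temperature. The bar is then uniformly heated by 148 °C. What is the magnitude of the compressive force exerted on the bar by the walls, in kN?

P ≈ 337 kN

Free thermal elongation = αΔT L = 16.4×10⁻⁶ × 148 × 850 = 2.063 mm.
After closing the 0.93 mm clearance, 2.063 − 0.93 = 1.133 mm of expansion remains to be suppressed by the wall.
Compatibility: PL/(AE) = 1.133 mm, so σ = P/A = E × (1.133/850) = 264 MPa.
P = σA = 264 × 1275 = 336.5 kN.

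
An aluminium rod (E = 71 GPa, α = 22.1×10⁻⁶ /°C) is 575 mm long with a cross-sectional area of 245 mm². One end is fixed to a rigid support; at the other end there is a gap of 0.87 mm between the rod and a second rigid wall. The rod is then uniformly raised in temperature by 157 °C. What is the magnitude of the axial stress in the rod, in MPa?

σ ≈ 139 MPa (compressive)

Free thermal elongation = αΔT L = 22.1×10⁻⁶ × 157 × 575 = 1.995 mm.
After closing the 0.87 mm clearance, 1.995 − 0.87 = 1.125 mm of expansion remains to be suppressed by the wall.
So σ = E(δ_free − g)/L = 71×10³ × 1.125/575 = 138.9 MPa.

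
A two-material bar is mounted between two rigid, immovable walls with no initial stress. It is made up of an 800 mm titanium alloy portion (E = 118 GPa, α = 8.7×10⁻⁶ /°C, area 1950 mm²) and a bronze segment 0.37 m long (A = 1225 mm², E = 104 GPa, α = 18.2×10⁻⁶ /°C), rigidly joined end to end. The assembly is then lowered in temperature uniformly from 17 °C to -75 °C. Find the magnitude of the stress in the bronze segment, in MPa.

Free thermal contraction of the whole bar: Σ αᵢΔT Lᵢ = 8.7×10⁻⁶×92×800 + 18.2×10⁻⁶×92×370 = 1.26 mm.
The rigid supports impose zero overall length change; the single axial force P common to all segments must satisfy P Σ Lᵢ/(AᵢEᵢ) = δ_free.
Σ Lᵢ/(AᵢEᵢ) = 800/(1950×118×10³) + 370/(1225×104×10³) = 6.381×10⁻⁶ mm/N.
So P = 1.26 / 6.381×10⁻⁶ = 197.4 kN, tensile.
σ_{bronze} = P / A = 197400 / 1225 = 161.2 MPa.

σ ≈ 161 MPa (tensile)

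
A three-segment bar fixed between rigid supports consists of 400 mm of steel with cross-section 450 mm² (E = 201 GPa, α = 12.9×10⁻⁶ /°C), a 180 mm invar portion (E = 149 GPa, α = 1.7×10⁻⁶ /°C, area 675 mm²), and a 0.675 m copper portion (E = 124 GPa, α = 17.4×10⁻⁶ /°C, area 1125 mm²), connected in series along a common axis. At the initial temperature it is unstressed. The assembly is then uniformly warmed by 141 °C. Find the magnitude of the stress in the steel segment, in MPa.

Free thermal expansion of the whole bar: Σ αᵢΔT Lᵢ = 12.9×10⁻⁶×141×400 + 1.7×10⁻⁶×141×180 + 17.4×10⁻⁶×141×675 = 2.427 mm.
Since the ends are fixed, an axial force P builds up, equal in every segment, with P · Σ Lᵢ/(AᵢEᵢ) = δ_free.
Σ Lᵢ/(AᵢEᵢ) = 400/(450×201×10³) + 180/(675×149×10³) + 675/(1125×124×10³) = 1.105×10⁻⁵ mm/N.
So P = 2.427 / 1.105×10⁻⁵ = 219.6 kN, compressive.
σ_{steel} = P / A = 219600 / 450 = 488 MPa.

σ ≈ 488 MPa (compressive)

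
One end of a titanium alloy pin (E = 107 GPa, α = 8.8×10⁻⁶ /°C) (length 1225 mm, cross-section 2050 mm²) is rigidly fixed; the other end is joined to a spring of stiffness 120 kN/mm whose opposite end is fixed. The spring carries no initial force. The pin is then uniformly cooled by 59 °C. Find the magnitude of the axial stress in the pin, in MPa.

The unrestrained thermal change is αΔT L = 8.8×10⁻⁶ × 59 × 1225 = 0.636 mm.
With a force P in the spring, the elastic change of the pin is PL/(AE) and that of the spring is P/k; compatibility requires their sum to equal δ_free.
P [ L/(AE) + 1/k ] = δ_free → P [ 1225/(2050×107×10³) + 1/(120×10³) ] = 0.636.
P = 0.636 / 1.392×10⁻⁵ = 45700 N.
σ = P/A = 45700/2050 = 22.29 MPa.

σ ≈ 22.3 MPa (tensile)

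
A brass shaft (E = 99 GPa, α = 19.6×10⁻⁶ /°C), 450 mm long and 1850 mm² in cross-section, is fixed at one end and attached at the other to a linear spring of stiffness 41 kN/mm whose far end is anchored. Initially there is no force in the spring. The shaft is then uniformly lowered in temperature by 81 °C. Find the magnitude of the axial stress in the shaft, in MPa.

σ ≈ 14.4 MPa (tensile)

If the spring were absent the shaft would shorten by αΔT L = 19.6×10⁻⁶ × 81 × 450 = 0.7144 mm.
Let P be the tensile force in the spring. The shaft extends elastically by PL/(AE) and the spring stretches by P/k; together these equal δ_free.
P [ L/(AE) + 1/k ] = δ_free → P [ 450/(1850×99×10³) + 1/(41×10³) ] = 0.7144.
P = 0.7144 / 2.685×10⁻⁵ = 26610 N.
σ = P/A = 26610/1850 = 14.38 MPa.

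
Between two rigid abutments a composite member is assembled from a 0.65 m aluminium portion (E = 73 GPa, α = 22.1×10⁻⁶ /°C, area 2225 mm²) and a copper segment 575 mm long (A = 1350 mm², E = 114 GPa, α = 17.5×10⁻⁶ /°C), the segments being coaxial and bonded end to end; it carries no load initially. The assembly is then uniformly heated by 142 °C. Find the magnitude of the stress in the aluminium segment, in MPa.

If the supports were absent, the total length change would be Σ αᵢΔT Lᵢ = 22.1×10⁻⁶×142×650 + 17.5×10⁻⁶×142×575 = 3.469 mm.
The walls prevent any net length change, so an axial force P (same in every segment) develops. Compatibility: P · Σ Lᵢ/(AᵢEᵢ) = δ_free.
The series flexibility is Σ Lᵢ/(AᵢEᵢ) = 650/(2225×73×10³) + 575/(1350×114×10³) = 7.738×10⁻⁶ mm/N.
Hence P = δ_free / Σ(L/AE) = 3.469/7.738×10⁻⁶ = 448.3 kN (compressive).
σ_{aluminium} = P / A = 448300 / 2225 = 201.5 MPa.

σ ≈ 201 MPa (compressive)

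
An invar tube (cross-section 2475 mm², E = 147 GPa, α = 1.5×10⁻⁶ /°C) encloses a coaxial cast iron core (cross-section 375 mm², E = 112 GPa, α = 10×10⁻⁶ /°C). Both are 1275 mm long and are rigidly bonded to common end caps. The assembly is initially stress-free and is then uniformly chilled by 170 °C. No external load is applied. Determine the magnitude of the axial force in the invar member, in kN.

The cast iron has the larger α, so on cooling it would change length more than the invar if both were free. The rigid plates force a common final length, so the cast iron is put into tension and the invar into compression, with equal and opposite forces P (no external load).
Compatibility of the two members (thermal + elastic change equal): (α₁ − α₂)ΔT = P·[1/(A₁E₁) + 1/(A₂E₂)].
|α₁ − α₂|·ΔT = 8.5×10⁻⁶ × 170 = 0.001445.
1/(A₁E₁) + 1/(A₂E₂) = 1/(2475×147×10³) + 1/(375×112×10³) = 2.656×10⁻⁸ N⁻¹.
P = 0.001445 / 2.656×10⁻⁸ = 54410 N = 54.41 kN.

P ≈ 54.4 kN (compressive in the invar)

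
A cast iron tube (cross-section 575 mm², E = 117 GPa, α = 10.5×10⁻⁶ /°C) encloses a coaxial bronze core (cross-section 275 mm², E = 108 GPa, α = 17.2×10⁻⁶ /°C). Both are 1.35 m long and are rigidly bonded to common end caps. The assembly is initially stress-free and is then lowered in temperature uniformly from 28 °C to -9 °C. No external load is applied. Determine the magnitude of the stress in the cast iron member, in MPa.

σ ≈ 8.88 MPa (compressive)

The bronze has the larger α, so on cooling it would change length more than the cast iron if both were free. The rigid plates force a common final length, so the bronze is put into tension and the cast iron into compression, with equal and opposite forces P (no external load).
Equating the net (thermal + elastic) strains gives |α₁ − α₂|·ΔT = P·[1/(A₁E₁) + 1/(A₂E₂)].
|α₁ − α₂|·ΔT = 6.7×10⁻⁶ × 37 = 0.0002479.
1/(A₁E₁) + 1/(A₂E₂) = 1/(575×117×10³) + 1/(275×108×10³) = 4.853×10⁻⁸ N⁻¹.
So P = 0.0002479 / 4.853×10⁻⁸ = 5.108 kN.
σ_{cast iron} = P/A₁ = 5108/575 = 8.883 MPa, compressive.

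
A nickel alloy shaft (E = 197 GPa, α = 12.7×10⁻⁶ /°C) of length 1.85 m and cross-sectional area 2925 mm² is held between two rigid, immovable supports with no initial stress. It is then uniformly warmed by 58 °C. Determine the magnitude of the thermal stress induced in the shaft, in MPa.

σ ≈ 145 MPa (compressive)

Because both ends are immovable the net strain is zero, and the suppressed thermal strain is αΔT = 12.7×10⁻⁶ × 58 = 736.6×10⁻⁶.
σ = EαΔT = 197×10³ × 12.7×10⁻⁶ × 58 = 145.1 MPa (compressive; the shaft is trying to expand).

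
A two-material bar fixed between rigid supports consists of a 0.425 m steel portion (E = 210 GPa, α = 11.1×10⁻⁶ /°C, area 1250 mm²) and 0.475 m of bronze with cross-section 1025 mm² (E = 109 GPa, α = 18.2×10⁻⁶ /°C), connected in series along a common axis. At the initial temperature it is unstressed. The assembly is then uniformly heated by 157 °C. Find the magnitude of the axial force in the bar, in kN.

Free thermal expansion of the whole bar: Σ αᵢΔT Lᵢ = 11.1×10⁻⁶×157×425 + 18.2×10⁻⁶×157×475 = 2.098 mm.
Since the ends are fixed, an axial force P builds up, equal in every segment, with P · Σ Lᵢ/(AᵢEᵢ) = δ_free.
The series flexibility is Σ Lᵢ/(AᵢEᵢ) = 425/(1250×210×10³) + 475/(1025×109×10³) = 5.871×10⁻⁶ mm/N.
Hence P = δ_free / Σ(L/AE) = 2.098/5.871×10⁻⁶ = 357.4 kN (compressive).

P ≈ 357 kN (compressive)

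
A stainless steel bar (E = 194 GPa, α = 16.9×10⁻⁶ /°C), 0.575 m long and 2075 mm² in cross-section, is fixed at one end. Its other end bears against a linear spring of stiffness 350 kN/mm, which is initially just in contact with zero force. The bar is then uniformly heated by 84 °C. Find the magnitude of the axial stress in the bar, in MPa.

The unrestrained thermal change is αΔT L = 16.9×10⁻⁶ × 84 × 575 = 0.8163 mm.
Let P be the compressive force at the spring. The bar shortens elastically by PL/(AE) and the spring compresses by P/k; together these equal δ_free.
P [ L/(AE) + 1/k ] = δ_free → P [ 575/(2075×194×10³) + 1/(350×10³) ] = 0.8163.
P = 0.8163 / 4.286×10⁻⁶ = 190500 N.
σ = P/A = 190500/2075 = 91.79 MPa.

σ ≈ 91.8 MPa (compressive)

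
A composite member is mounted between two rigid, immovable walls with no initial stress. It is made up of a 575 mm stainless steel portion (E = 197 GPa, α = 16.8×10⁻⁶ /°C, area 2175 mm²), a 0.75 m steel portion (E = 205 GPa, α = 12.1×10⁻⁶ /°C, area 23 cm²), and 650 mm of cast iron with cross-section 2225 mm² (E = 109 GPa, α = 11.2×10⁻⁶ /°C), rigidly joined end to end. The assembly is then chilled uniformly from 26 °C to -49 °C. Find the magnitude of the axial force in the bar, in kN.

P ≈ 348 kN (tensile)

With the walls removed the bar would change length by δ_free = Σ αᵢΔT Lᵢ = 16.8×10⁻⁶×75×575 + 12.1×10⁻⁶×75×750 + 11.2×10⁻⁶×75×650 = 1.951 mm.
Since the ends are fixed, an axial force P builds up, equal in every segment, with P · Σ Lᵢ/(AᵢEᵢ) = δ_free.
The series flexibility is Σ Lᵢ/(AᵢEᵢ) = 575/(2175×197×10³) + 750/(2300×205×10³) + 650/(2225×109×10³) = 5.613×10⁻⁶ mm/N.
So P = 1.951 / 5.613×10⁻⁶ = 347.6 kN, tensile.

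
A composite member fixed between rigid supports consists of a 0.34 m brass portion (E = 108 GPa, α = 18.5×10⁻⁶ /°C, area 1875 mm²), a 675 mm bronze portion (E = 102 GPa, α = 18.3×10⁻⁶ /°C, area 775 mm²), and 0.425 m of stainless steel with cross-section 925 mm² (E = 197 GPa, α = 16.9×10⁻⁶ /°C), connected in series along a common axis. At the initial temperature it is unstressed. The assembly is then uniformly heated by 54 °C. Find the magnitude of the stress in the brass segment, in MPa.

σ ≈ 59.3 MPa (compressive)

If the supports were absent, the total length change would be Σ αᵢΔT Lᵢ = 18.5×10⁻⁶×54×340 + 18.3×10⁻⁶×54×675 + 16.9×10⁻⁶×54×425 = 1.395 mm.
The walls prevent any net length change, so an axial force P (same in every segment) develops. Compatibility: P · Σ Lᵢ/(AᵢEᵢ) = δ_free.
The series flexibility is Σ Lᵢ/(AᵢEᵢ) = 340/(1875×108×10³) + 675/(775×102×10³) + 425/(925×197×10³) = 1.255×10⁻⁵ mm/N.
So P = 1.395 / 1.255×10⁻⁵ = 111.1 kN, compressive.
σ_{brass} = P / A = 111100 / 1875 = 59.26 MPa.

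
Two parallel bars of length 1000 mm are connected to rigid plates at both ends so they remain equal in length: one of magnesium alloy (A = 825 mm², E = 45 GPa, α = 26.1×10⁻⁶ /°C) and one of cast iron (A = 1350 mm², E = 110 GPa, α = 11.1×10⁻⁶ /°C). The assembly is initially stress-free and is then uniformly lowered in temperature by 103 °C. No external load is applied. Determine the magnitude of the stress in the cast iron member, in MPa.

Equilibrium of a rigid end plate with no external load gives equal and opposite internal forces ±P in the two members. Since α_{magnesium alloy} > α_{cast iron}, cooling drives the magnesium alloy into tension and the cast iron into compression.
Setting the final lengths equal and cancelling L: (α₁ − α₂)ΔT = P/(A₁E₁) + P/(A₂E₂).
|α₁ − α₂|·ΔT = 15×10⁻⁶ × 103 = 0.001545.
1/(A₁E₁) + 1/(A₂E₂) = 1/(825×45×10³) + 1/(1350×110×10³) = 3.367×10⁻⁸ N⁻¹.
So P = 0.001545 / 3.367×10⁻⁸ = 45.89 kN.
σ_{cast iron} = P/A₂ = 45890/1350 = 33.99 MPa, compressive.

σ ≈ 34 MPa (compressive)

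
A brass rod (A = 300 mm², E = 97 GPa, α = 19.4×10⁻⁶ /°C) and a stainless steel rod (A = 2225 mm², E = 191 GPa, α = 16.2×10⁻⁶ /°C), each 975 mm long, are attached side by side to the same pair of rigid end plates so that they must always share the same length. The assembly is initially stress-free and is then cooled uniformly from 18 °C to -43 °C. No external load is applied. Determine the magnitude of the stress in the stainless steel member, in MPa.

Both members must finish at the same length. With the larger α, the brass tends to over-contract; the plates restrain it, putting the brass in tension and the stainless steel in compression. With no external load the two internal forces are equal and opposite, magnitude P.
Compatibility of the two members (thermal + elastic change equal): (α₁ − α₂)ΔT = P·[1/(A₁E₁) + 1/(A₂E₂)].
|α₁ − α₂|·ΔT = 3.2×10⁻⁶ × 61 = 0.0001952.
1/(A₁E₁) + 1/(A₂E₂) = 1/(300×97×10³) + 1/(2225×191×10³) = 3.672×10⁻⁸ N⁻¹.
So P = 0.0001952 / 3.672×10⁻⁸ = 5.316 kN.
σ_{stainless steel} = P/A₂ = 5316/2225 = 2.389 MPa, compressive.

σ ≈ 2.39 MPa (compressive)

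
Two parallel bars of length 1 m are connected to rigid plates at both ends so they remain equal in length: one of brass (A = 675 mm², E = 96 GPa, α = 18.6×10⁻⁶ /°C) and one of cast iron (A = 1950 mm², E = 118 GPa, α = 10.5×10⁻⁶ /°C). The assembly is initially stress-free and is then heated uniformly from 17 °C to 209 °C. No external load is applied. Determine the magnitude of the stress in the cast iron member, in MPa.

σ ≈ 40.3 MPa (tensile)

The brass has the larger α, so on heating it would change length more than the cast iron if both were free. The rigid plates force a common final length, so the brass is put into compression and the cast iron into tension, with equal and opposite forces P (no external load).
Setting the final lengths equal and cancelling L: (α₁ − α₂)ΔT = P/(A₁E₁) + P/(A₂E₂).
|α₁ − α₂|·ΔT = 8.1×10⁻⁶ × 192 = 0.001555.
1/(A₁E₁) + 1/(A₂E₂) = 1/(675×96×10³) + 1/(1950×118×10³) = 1.978×10⁻⁸ N⁻¹.
So P = 0.001555 / 1.978×10⁻⁸ = 78.63 kN.
σ_{cast iron} = P/A₂ = 78630/1950 = 40.32 MPa, tensile.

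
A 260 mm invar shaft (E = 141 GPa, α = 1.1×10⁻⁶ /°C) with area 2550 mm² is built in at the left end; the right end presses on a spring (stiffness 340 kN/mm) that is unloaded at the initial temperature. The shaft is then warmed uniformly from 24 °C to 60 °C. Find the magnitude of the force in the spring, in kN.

P ≈ 2.81 kN

If the spring were absent the shaft would lengthen by αΔT L = 1.1×10⁻⁶ × 36 × 260 = 0.0103 mm.
Let P be the compressive force at the spring. The shaft shortens elastically by PL/(AE) and the spring compresses by P/k; together these equal δ_free.
P [ L/(AE) + 1/k ] = δ_free → P [ 260/(2550×141×10³) + 1/(340×10³) ] = 0.0103.
P = 0.0103 / 3.664×10⁻⁶ = 2810 N.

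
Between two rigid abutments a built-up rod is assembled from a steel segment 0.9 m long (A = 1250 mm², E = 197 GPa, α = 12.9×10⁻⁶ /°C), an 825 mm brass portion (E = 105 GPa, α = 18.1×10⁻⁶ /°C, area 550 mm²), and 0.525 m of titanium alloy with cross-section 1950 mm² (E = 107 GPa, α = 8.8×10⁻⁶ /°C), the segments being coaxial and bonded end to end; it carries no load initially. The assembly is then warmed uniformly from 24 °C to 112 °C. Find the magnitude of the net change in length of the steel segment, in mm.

|ΔL| ≈ 0.532 mm

With the walls removed the bar would change length by δ_free = Σ αᵢΔT Lᵢ = 12.9×10⁻⁶×88×900 + 18.1×10⁻⁶×88×825 + 8.8×10⁻⁶×88×525 = 2.742 mm.
Since the ends are fixed, an axial force P builds up, equal in every segment, with P · Σ Lᵢ/(AᵢEᵢ) = δ_free.
Σ Lᵢ/(AᵢEᵢ) = 900/(1250×197×10³) + 825/(550×105×10³) + 525/(1950×107×10³) = 2.046×10⁻⁵ mm/N.
P = 2.742 / 2.046×10⁻⁵ = 134100 N = 134.1 kN, compressive.
For the steel segment, free thermal change = 12.9×10⁻⁶×88×900 = 1.022 mm and elastic change from P = 134100×900/(1250×197×10³) = 0.4899 mm; these oppose, so the net change is 0.532 mm (segment lengthens).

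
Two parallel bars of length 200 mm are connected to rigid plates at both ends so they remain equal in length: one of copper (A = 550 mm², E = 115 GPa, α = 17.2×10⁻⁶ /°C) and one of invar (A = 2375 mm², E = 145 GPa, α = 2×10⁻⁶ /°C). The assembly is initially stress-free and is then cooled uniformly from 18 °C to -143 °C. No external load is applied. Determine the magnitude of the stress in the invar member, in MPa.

The copper has the larger α, so on cooling it would change length more than the invar if both were free. The rigid plates force a common final length, so the copper is put into tension and the invar into compression, with equal and opposite forces P (no external load).
Equating the net (thermal + elastic) strains gives |α₁ − α₂|·ΔT = P·[1/(A₁E₁) + 1/(A₂E₂)].
|α₁ − α₂|·ΔT = 15.2×10⁻⁶ × 161 = 0.002447.
1/(A₁E₁) + 1/(A₂E₂) = 1/(550×115×10³) + 1/(2375×145×10³) = 1.871×10⁻⁸ N⁻¹.
P = 0.002447 / 1.871×10⁻⁸ = 130800 N = 130.8 kN.
σ_{invar} = P/A₂ = 130800/2375 = 55.06 MPa, compressive.

σ ≈ 55.1 MPa (compressive)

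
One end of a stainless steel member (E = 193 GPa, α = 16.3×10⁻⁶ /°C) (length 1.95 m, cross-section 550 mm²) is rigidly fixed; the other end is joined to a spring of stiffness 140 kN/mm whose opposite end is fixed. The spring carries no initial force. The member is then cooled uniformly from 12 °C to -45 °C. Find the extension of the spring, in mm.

δ ≈ 0.507 mm

If the spring were absent the member would shorten by αΔT L = 16.3×10⁻⁶ × 57 × 1950 = 1.812 mm.
With a force P in the spring, the elastic change of the member is PL/(AE) and that of the spring is P/k; compatibility requires their sum to equal δ_free.
So P = δ_free / [L/(AE) + 1/k] = 1.812 / [ 1950/(550×193×10³) + 1/(140×10³) ].
P = 1.812 / 2.551×10⁻⁵ = 71010 N.
Spring extension = P/k = 71010/(140×10³) = 0.5072 mm.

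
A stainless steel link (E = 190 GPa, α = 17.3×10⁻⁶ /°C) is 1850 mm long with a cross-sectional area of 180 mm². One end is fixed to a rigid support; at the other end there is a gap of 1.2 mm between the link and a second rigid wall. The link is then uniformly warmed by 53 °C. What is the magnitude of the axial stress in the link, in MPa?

σ ≈ 51 MPa (compressive)

Free thermal elongation = αΔT L = 17.3×10⁻⁶ × 53 × 1850 = 1.696 mm.
This exceeds the 1.2 mm gap, so the wall pushes back. The portion of expansion that must be recovered elastically is δ_free − gap = 1.696 − 1.2 = 0.4963 mm.
So σ = E(δ_free − g)/L = 190×10³ × 0.4963/1850 = 50.97 MPa.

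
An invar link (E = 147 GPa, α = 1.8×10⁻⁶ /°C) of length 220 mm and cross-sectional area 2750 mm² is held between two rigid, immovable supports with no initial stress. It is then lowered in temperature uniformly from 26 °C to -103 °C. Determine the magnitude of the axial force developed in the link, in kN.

The ends cannot move, so σ = EαΔT = 147×10³ × 1.8×10⁻⁶ × 129 = 34.13 MPa.
Axial force P = σA = 34.13 × 2750 = 93870 N = 93.87 kN, tensile.

P ≈ 93.9 kN (tensile)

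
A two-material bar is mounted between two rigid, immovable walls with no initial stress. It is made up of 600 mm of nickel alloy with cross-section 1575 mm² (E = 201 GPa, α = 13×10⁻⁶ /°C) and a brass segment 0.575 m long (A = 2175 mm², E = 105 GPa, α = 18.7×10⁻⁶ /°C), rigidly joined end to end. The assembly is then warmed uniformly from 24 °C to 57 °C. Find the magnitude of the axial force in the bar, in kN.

P ≈ 139 kN (compressive)

With the walls removed the bar would change length by δ_free = Σ αᵢΔT Lᵢ = 13×10⁻⁶×33×600 + 18.7×10⁻⁶×33×575 = 0.6122 mm.
The rigid supports impose zero overall length change; the single axial force P common to all segments must satisfy P Σ Lᵢ/(AᵢEᵢ) = δ_free.
Σ Lᵢ/(AᵢEᵢ) = 600/(1575×201×10³) + 575/(2175×105×10³) = 4.413×10⁻⁶ mm/N.
So P = 0.6122 / 4.413×10⁻⁶ = 138.7 kN, compressive.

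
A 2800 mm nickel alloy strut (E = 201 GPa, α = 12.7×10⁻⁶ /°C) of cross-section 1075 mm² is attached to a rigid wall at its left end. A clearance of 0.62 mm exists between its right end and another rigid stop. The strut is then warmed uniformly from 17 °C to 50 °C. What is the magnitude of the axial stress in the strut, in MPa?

If the wall were absent the strut would grow by αΔT L = 12.7×10⁻⁶ × 33 × 2800 = 1.173 mm.
After closing the 0.62 mm clearance, 1.173 − 0.62 = 0.5535 mm of expansion remains to be suppressed by the wall.
So σ = E(δ_free − g)/L = 201×10³ × 0.5535/2800 = 39.73 MPa.

σ ≈ 39.7 MPa (compressive)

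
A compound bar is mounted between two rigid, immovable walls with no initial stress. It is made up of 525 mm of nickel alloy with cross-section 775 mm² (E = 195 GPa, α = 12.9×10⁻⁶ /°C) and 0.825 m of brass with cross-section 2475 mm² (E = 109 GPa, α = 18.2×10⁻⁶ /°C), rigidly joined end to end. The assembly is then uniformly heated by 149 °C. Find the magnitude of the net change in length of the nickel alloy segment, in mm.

|ΔL| ≈ 0.717 mm

If the supports were absent, the total length change would be Σ αᵢΔT Lᵢ = 12.9×10⁻⁶×149×525 + 18.2×10⁻⁶×149×825 = 3.246 mm.
The rigid supports impose zero overall length change; the single axial force P common to all segments must satisfy P Σ Lᵢ/(AᵢEᵢ) = δ_free.
Σ Lᵢ/(AᵢEᵢ) = 525/(775×195×10³) + 825/(2475×109×10³) = 6.532×10⁻⁶ mm/N.
So P = 3.246 / 6.532×10⁻⁶ = 497 kN, compressive.
For the nickel alloy segment, free thermal change = 12.9×10⁻⁶×149×525 = 1.009 mm and elastic change from P = 497000×525/(775×195×10³) = 1.727 mm; these oppose, so the net change is 0.717 mm (segment shortens).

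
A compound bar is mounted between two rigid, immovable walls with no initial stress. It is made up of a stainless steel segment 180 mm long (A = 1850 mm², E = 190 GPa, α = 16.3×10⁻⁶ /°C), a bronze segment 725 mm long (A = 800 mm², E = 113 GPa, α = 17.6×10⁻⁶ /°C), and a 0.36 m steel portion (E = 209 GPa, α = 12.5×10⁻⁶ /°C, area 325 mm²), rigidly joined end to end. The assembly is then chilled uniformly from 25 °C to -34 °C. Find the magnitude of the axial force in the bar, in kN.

P ≈ 86.1 kN (tensile)

With the walls removed the bar would change length by δ_free = Σ αᵢΔT Lᵢ = 16.3×10⁻⁶×59×180 + 17.6×10⁻⁶×59×725 + 12.5×10⁻⁶×59×360 = 1.191 mm.
Since the ends are fixed, an axial force P builds up, equal in every segment, with P · Σ Lᵢ/(AᵢEᵢ) = δ_free.
The series flexibility is Σ Lᵢ/(AᵢEᵢ) = 180/(1850×190×10³) + 725/(800×113×10³) + 360/(325×209×10³) = 1.383×10⁻⁵ mm/N.
P = 1.191 / 1.383×10⁻⁵ = 86140 N = 86.14 kN, tensile.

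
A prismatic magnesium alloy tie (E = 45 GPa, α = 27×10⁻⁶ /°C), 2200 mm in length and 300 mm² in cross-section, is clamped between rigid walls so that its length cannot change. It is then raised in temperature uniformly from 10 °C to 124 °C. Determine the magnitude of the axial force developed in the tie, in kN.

The ends cannot move, so σ = EαΔT = 45×10³ × 27×10⁻⁶ × 114 = 138.5 MPa.
Then P = σA = 138.5 × 300 mm² = 41.55 kN, compressive.

P ≈ 41.6 kN (compressive)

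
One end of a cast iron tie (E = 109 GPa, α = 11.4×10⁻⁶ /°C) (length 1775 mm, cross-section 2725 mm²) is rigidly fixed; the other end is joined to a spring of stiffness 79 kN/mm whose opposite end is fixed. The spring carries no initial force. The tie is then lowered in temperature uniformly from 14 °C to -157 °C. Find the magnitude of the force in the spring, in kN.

The unrestrained thermal change is αΔT L = 11.4×10⁻⁶ × 171 × 1775 = 3.46 mm.
With a force P in the spring, the elastic change of the tie is PL/(AE) and that of the spring is P/k; compatibility requires their sum to equal δ_free.
P [ L/(AE) + 1/k ] = δ_free → P [ 1775/(2725×109×10³) + 1/(79×10³) ] = 3.46.
P = 3.46 / 1.863×10⁻⁵ = 185700 N.

P ≈ 186 kN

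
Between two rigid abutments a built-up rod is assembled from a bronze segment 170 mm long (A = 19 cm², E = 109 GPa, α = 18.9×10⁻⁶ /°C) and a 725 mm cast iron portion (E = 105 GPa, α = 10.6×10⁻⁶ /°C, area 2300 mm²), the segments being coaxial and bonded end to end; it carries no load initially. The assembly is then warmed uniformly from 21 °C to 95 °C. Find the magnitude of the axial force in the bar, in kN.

P ≈ 211 kN (compressive)

With the walls removed the bar would change length by δ_free = Σ αᵢΔT Lᵢ = 18.9×10⁻⁶×74×170 + 10.6×10⁻⁶×74×725 = 0.8065 mm.
Since the ends are fixed, an axial force P builds up, equal in every segment, with P · Σ Lᵢ/(AᵢEᵢ) = δ_free.
Σ Lᵢ/(AᵢEᵢ) = 170/(1900×109×10³) + 725/(2300×105×10³) = 3.823×10⁻⁶ mm/N.
So P = 0.8065 / 3.823×10⁻⁶ = 211 kN, compressive.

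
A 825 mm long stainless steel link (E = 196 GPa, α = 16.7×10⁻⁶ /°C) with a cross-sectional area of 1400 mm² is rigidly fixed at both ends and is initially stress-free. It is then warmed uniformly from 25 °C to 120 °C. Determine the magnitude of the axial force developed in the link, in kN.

With zero net strain, σ = E·αΔT = 196 GPa × 16.7×10⁻⁶ × 95 = 311 MPa.
Then P = σA = 311 × 1400 mm² = 435.3 kN, compressive.

P ≈ 435 kN (compressive)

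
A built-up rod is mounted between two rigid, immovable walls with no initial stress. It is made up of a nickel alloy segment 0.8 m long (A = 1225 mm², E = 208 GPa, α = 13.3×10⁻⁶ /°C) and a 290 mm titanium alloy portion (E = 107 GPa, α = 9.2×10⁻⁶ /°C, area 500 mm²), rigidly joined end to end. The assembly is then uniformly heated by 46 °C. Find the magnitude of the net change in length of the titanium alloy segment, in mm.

Free thermal expansion of the whole bar: Σ αᵢΔT Lᵢ = 13.3×10⁻⁶×46×800 + 9.2×10⁻⁶×46×290 = 0.6122 mm.
The walls prevent any net length change, so an axial force P (same in every segment) develops. Compatibility: P · Σ Lᵢ/(AᵢEᵢ) = δ_free.
Σ Lᵢ/(AᵢEᵢ) = 800/(1225×208×10³) + 290/(500×107×10³) = 8.56×10⁻⁶ mm/N.
P = 0.6122 / 8.56×10⁻⁶ = 71510 N = 71.51 kN, compressive.
For the titanium alloy segment, free thermal change = 9.2×10⁻⁶×46×290 = 0.1227 mm and elastic change from P = 71510×290/(500×107×10³) = 0.3876 mm; these oppose, so the net change is 0.265 mm (segment shortens).

|ΔL| ≈ 0.265 mm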